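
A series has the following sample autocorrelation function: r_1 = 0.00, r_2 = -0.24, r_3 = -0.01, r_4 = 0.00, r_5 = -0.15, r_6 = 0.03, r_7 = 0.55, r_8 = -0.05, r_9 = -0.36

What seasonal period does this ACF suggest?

7

The largest autocorrelation is r_7 = 0.55; the remaining lags stay at or below 0.03.
The dominant spike at lag 7 indicates a seasonal period of 7.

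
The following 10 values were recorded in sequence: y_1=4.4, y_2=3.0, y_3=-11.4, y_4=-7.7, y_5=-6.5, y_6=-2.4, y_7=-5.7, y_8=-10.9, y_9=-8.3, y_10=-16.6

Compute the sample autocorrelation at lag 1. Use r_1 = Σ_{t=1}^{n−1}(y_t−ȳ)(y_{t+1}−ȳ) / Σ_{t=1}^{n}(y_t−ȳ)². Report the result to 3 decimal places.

Mean ȳ = (4.4 + 3.0 − 11.4 − 7.7 − 6.5 − 2.4 − 5.7 − 10.9 − 8.3 − 16.6)/10 = -6.2100
Numerator Σ_{t=1}^{9}(y_t−ȳ)(y_{t+1}−ȳ) = 88.0469
Denominator Σ(y_t−ȳ)² = 375.7290
r_1 = 88.0469 / 375.7290 = 0.234

0.234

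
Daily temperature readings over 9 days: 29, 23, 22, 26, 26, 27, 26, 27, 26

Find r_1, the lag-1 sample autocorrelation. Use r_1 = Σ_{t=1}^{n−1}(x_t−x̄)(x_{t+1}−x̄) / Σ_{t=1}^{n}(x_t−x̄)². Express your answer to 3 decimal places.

0.052

Mean x̄ = (29 + 23 + 22 + 26 + 26 + 27 + 26 + 27 + 26)/9 = 25.7778
Numerator Σ_{t=1}^{8}(x_t−x̄)(x_{t+1}−x̄) = 1.8395
Denominator Σ(x_t−x̄)² = 35.5556
r_1 = 1.8395 / 35.5556 = 0.052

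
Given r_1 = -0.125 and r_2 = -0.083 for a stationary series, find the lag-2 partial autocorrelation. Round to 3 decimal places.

φ_{22} = (r_2 − r_1²) / (1 − r_1²)
r_1² = (-0.125)² = 0.015625
Numerator = -0.083 − 0.0156 = -0.0986; denominator = 1 − 0.0156 = 0.9844
φ_{22} = -0.0986 / 0.9844 = -0.100

-0.100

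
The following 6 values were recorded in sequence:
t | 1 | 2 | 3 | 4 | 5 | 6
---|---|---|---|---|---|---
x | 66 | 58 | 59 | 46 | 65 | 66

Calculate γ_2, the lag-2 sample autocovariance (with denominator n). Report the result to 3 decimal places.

-11.167

Mean x̄ = (66 + 58 + 59 + 46 + 65 + 66)/6 = 60.0000
Σ_{t=1}^{4}(x_t−x̄)(x_{t+2}−x̄) = -67.0000
γ_2 = -67.0000 / 6 = -11.167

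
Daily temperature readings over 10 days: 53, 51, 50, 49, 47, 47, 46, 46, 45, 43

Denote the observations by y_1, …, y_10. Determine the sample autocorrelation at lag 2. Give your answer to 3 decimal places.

Mean ȳ = (53 + 51 + 50 + 49 + 47 + 47 + 46 + 46 + 45 + 43)/10 = 47.7000
Numerator Σ_{t=1}^{8}(y_t−ȳ)(y_{t+2}−ȳ) = 28.9200
Denominator Σ(y_t−ȳ)² = 82.1000
r_2 = 28.9200 / 82.1000 = 0.352

0.352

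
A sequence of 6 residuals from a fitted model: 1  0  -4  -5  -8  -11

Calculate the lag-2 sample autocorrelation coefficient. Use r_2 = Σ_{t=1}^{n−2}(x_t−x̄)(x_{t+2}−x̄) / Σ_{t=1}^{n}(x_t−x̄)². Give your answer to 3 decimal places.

Mean x̄ = (1 + 0 − 4 − 5 − 8 − 11)/6 = -4.5000
Deviations from mean: 5.5000, 4.5000, 0.5000, -0.5000, -3.5000, -6.5000
Σ(x_t−x̄)(x_{t+2}−x̄) = (2.7500) + (-2.2500) + (-1.7500) + (3.2500) = 2.0000
Denominator Σ(x_t−x̄)² = 105.5000
r_2 = 2.0000 / 105.5000 = 0.019

0.019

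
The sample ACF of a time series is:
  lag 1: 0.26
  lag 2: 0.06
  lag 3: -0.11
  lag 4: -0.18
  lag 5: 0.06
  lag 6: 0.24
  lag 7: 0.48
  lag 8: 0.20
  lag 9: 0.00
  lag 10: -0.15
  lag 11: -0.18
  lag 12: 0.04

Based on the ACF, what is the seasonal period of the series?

7

The largest autocorrelation is r_7 = 0.48; the remaining lags stay at or below 0.26. The elevated value at lag 1 (0.26), dropping to 0.06 at lag 2, reflects decaying short-term dependence rather than seasonality.
The dominant spike at lag 7 indicates a seasonal period of 7.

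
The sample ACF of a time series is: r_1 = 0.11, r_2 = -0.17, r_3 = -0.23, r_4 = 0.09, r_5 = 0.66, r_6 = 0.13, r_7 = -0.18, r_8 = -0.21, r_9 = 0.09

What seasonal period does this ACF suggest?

The largest autocorrelation is r_5 = 0.66; the remaining lags stay at or below 0.13.
The dominant spike at lag 5 indicates a seasonal period of 5.

5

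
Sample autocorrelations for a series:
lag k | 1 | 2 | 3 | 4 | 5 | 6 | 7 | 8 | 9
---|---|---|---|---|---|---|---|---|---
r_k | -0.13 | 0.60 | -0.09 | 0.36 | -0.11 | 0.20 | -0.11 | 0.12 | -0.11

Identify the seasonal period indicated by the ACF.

2

The largest autocorrelation is r_2 = 0.60, with weaker echoes at lags 4 (0.36) and 6 (0.20); the remaining lags stay at or below 0.12.
The dominant spike at lag 2 indicates a seasonal period of 2.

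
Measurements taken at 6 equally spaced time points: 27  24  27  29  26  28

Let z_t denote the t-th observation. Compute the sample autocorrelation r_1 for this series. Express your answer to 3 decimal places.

-0.227

Mean z̄ = (27 + 24 + 27 + 29 + 26 + 28)/6 = 26.8333
Σ(z_t−z̄)(z_{t+1}−z̄) = (-0.4722) + (-0.4722) + (0.3611) + (-1.8056) + (-0.9722) = -3.3611
Denominator Σ(z_t−z̄)² = 14.8333
r_1 = -3.3611 / 14.8333 = -0.227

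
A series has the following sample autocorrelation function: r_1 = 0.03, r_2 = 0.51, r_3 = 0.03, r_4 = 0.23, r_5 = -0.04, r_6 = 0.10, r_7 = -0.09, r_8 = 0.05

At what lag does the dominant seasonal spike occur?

The largest autocorrelation is r_2 = 0.51, with a weaker echo at lag 4 (0.23); the remaining lags stay at or below 0.10.
The dominant spike at lag 2 indicates a seasonal period of 2.

2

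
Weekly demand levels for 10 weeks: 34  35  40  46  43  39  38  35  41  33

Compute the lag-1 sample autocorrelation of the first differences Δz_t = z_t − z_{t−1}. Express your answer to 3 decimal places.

-0.149

First differences Δz: 1, 5, 6, -3, -4, -1, -3, 6, -8
Mean of differences = -0.1111
Numerator Σ(Δz_t−Δz̄)(Δz_{t+1}−Δz̄) = -29.3457
Denominator Σ(Δz_t−Δz̄)² = 196.8889
r_1(Δz) = -29.3457 / 196.8889 = -0.149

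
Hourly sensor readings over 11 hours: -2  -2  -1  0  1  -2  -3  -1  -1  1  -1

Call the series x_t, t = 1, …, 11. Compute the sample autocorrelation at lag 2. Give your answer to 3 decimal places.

-0.375

Mean x̄ = (-2 − 2 − 1 + 0 + 1 − 2 − 3 − 1 − 1 + 1 − 1)/11 = -1.0000
Numerator Σ_{t=1}^{9}(x_t−x̄)(x_{t+2}−x̄) = -6.0000
Denominator Σ(x_t−x̄)² = 16.0000
r_2 = -6.0000 / 16.0000 = -0.375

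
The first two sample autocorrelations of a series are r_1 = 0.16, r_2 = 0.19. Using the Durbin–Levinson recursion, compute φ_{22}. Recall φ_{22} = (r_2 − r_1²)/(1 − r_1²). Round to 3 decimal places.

0.169

φ_{22} = (r_2 − r_1²) / (1 − r_1²)
r_1² = (0.16)² = 0.0256
Numerator = 0.19 − 0.0256 = 0.1644; denominator = 1 − 0.0256 = 0.9744
φ_{22} = 0.1644 / 0.9744 = 0.169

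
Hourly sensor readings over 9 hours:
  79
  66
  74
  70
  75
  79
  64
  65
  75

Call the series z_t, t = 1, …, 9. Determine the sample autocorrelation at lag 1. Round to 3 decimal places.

-0.239

Mean z̄ = (79 + 66 + 74 + 70 + 75 + 79 + 64 + 65 + 75)/9 = 71.8889
Numerator Σ_{t=1}^{8}(z_t−z̄)(z_{t+1}−z̄) = -65.2346
Denominator Σ(z_t−z̄)² = 272.8889
r_1 = -65.2346 / 272.8889 = -0.239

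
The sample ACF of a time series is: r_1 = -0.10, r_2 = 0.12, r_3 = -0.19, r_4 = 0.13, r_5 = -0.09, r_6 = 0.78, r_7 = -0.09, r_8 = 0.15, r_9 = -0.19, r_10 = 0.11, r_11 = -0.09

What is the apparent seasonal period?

6

The largest autocorrelation is r_6 = 0.78; the remaining lags stay at or below 0.15.
The dominant spike at lag 6 indicates a seasonal period of 6.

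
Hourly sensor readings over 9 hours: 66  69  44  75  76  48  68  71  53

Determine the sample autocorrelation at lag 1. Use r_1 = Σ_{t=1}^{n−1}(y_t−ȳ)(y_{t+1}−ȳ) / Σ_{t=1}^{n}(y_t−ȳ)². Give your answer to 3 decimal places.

-0.425

Mean ȳ = (66 + 69 + 44 + 75 + 76 + 48 + 68 + 71 + 53)/9 = 63.3333
Numerator Σ_{t=1}^{8}(y_t−ȳ)(y_{t+1}−ȳ) = -481.4444
Denominator Σ(y_t−ȳ)² = 1132.0000
r_1 = -481.4444 / 1132.0000 = -0.425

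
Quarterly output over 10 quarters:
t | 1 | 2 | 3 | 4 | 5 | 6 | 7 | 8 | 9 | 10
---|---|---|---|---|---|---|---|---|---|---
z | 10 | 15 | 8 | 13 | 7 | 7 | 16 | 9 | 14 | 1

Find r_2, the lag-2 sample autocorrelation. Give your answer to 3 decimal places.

Mean z̄ = (10 + 15 + 8 + 13 + 7 + 7 + 16 + 9 + 14 + 1)/10 = 10.0000
Numerator Σ_{t=1}^{8}(z_t−z̄)(z_{t+2}−z̄) = 30.0000
Denominator Σ(z_t−z̄)² = 190.0000
r_2 = 30.0000 / 190.0000 = 0.158

0.158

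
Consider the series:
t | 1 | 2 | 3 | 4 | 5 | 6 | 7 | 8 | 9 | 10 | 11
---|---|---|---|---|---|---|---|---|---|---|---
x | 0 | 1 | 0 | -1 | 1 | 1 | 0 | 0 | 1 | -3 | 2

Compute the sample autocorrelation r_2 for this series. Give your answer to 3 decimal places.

Mean x̄ = (0 + 1 + 0 − 1 + 1 + 1 + 0 + 0 + 1 − 3 + 2)/11 = 0.1818
Numerator Σ_{t=1}^{9}(x_t−x̄)(x_{t+2}−x̄) = -0.4298
Denominator Σ(x_t−x̄)² = 17.6364
r_2 = -0.4298 / 17.6364 = -0.024

-0.024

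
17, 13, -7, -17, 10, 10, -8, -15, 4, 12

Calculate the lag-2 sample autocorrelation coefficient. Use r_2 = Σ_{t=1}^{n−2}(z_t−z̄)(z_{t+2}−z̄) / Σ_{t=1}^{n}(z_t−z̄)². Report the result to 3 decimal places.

-0.694

Mean z̄ = (17 + 13 − 7 − 17 + 10 + 10 − 8 − 15 + 4 + 12)/10 = 1.9000
Numerator Σ_{t=1}^{8}(z_t−z̄)(z_{t+2}−z̄) = -977.9200
Denominator Σ(z_t−z̄)² = 1408.9000
r_2 = -977.9200 / 1408.9000 = -0.694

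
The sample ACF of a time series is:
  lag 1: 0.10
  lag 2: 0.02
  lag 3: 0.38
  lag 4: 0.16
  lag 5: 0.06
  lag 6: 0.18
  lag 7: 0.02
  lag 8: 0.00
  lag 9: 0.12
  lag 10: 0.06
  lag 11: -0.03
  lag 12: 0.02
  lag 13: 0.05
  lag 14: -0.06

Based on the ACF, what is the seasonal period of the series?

The largest autocorrelation is r_3 = 0.38, with a weaker echo at lag 6 (0.18); the remaining lags stay at or below 0.16.
The dominant spike at lag 3 indicates a seasonal period of 3.

3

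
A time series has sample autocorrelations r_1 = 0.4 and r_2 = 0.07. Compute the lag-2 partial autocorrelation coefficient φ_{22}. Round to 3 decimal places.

φ_{22} = (r_2 − r_1²) / (1 − r_1²)
r_1² = (0.4)² = 0.16
Numerator = 0.07 − 0.1600 = -0.0900; denominator = 1 − 0.1600 = 0.8400
φ_{22} = -0.0900 / 0.8400 = -0.107

-0.107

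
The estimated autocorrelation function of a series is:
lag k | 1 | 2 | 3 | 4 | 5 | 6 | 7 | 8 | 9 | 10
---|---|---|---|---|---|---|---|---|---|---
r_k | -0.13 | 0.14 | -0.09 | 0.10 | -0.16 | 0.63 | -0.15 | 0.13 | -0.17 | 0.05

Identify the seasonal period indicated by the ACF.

6

The largest autocorrelation is r_6 = 0.63; the remaining lags stay at or below 0.14.
The dominant spike at lag 6 indicates a seasonal period of 6.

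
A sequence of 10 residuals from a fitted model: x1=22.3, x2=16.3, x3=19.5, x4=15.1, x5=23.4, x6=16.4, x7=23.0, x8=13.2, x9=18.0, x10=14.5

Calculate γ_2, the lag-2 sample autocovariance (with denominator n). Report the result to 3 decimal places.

7.510

Mean x̄ = (22.3 + 16.3 + 19.5 + 15.1 + 23.4 + 16.4 + 23.0 + 13.2 + 18.0 + 14.5)/10 = 18.1700
Σ_{t=1}^{8}(x_t−x̄)(x_{t+2}−x̄) = 75.1002
γ_2 = 75.1002 / 10 = 7.510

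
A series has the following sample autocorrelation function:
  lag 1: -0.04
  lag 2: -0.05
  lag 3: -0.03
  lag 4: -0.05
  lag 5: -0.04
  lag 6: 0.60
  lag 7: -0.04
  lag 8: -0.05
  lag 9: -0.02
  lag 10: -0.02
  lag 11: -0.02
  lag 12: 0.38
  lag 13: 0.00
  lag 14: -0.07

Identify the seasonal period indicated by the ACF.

6

The largest autocorrelation is r_6 = 0.60, with a weaker echo at lag 12 (0.38); the remaining lags stay at or below 0.00.
The dominant spike at lag 6 indicates a seasonal period of 6.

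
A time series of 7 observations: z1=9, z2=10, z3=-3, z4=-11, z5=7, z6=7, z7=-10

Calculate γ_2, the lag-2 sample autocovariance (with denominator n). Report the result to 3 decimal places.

Mean z̄ = (9 + 10 − 3 − 11 + 7 + 7 − 10)/7 = 1.2857
Deviations: 7.7143, 8.7143, -4.2857, -12.2857, 5.7143, 5.7143, -11.2857
Σ_{t=1}^{5}(z_t−z̄)(z_{t+2}−z̄) = -299.3061
γ_2 = -299.3061 / 7 = -42.758

-42.758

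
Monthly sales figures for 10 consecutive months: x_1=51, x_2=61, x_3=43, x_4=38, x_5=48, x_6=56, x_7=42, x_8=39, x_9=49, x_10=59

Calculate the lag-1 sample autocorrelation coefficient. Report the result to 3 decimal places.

Mean x̄ = (51 + 61 + 43 + 38 + 48 + 56 + 42 + 39 + 49 + 59)/10 = 48.6000
Numerator Σ_{t=1}^{9}(x_t−x̄)(x_{t+1}−x̄) = 36.4400
Denominator Σ(x_t−x̄)² = 602.4000
r_1 = 36.4400 / 602.4000 = 0.060

0.060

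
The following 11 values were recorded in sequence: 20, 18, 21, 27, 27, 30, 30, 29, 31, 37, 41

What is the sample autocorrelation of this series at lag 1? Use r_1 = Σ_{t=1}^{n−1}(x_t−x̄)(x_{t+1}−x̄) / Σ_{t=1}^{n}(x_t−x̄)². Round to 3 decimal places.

0.642

Mean x̄ = (20 + 18 + 21 + 27 + 27 + 30 + 30 + 29 + 31 + 37 + 41)/11 = 28.2727
Numerator Σ_{t=1}^{10}(x_t−x̄)(x_{t+1}−x̄) = 309.4711
Denominator Σ(x_t−x̄)² = 482.1818
r_1 = 309.4711 / 482.1818 = 0.642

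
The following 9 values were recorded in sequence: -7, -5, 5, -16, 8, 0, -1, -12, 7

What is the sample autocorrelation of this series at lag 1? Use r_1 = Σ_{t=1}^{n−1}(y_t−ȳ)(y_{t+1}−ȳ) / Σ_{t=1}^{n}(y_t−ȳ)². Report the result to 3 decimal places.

Mean ȳ = (-7 − 5 + 5 − 16 + 8 + 0 − 1 − 12 + 7)/9 = -2.3333
Numerator Σ_{t=1}^{8}(y_t−ȳ)(y_{t+1}−ȳ) = -324.4444
Denominator Σ(y_t−ȳ)² = 564.0000
r_1 = -324.4444 / 564.0000 = -0.575

-0.575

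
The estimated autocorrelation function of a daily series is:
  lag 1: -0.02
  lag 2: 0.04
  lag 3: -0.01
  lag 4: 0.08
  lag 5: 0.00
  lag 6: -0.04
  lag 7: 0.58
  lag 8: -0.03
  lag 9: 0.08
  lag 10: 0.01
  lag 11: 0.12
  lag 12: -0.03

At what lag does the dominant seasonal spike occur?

The largest autocorrelation is r_7 = 0.58; the remaining lags stay at or below 0.12.
The dominant spike at lag 7 indicates a seasonal period of 7.

7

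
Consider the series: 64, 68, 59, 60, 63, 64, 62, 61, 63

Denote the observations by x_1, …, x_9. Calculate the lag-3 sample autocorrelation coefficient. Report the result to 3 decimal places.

-0.089

Mean x̄ = (64 + 68 + 59 + 60 + 63 + 64 + 62 + 61 + 63)/9 = 62.6667
Σ(x_t−x̄)(x_{t+3}−x̄) = (-3.5556) + (1.7778) + (-4.8889) + (1.7778) + (-0.5556) + (0.4444) = -5.0000
Denominator Σ(x_t−x̄)² = 56.0000
r_3 = -5.0000 / 56.0000 = -0.089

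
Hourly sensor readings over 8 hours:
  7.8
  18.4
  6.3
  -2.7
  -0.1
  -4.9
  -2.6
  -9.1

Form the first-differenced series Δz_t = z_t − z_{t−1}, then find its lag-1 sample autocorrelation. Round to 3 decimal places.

-0.366

First differences Δz: 10.6, -12.1, -9.0, 2.6, -4.8, 2.3, -6.5
Mean of differences = -2.4143
Numerator Σ(Δz_t−Δz̄)(Δz_{t+1}−Δz̄) = -137.7588
Denominator Σ(Δz_t−Δz̄)² = 376.3086
r_1(Δz) = -137.7588 / 376.3086 = -0.366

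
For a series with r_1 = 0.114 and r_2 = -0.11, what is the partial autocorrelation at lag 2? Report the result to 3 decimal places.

φ_{22} = (r_2 − r_1²) / (1 − r_1²)
r_1² = (0.114)² = 0.012996
Numerator = -0.11 − 0.0130 = -0.1230; denominator = 1 − 0.0130 = 0.9870
φ_{22} = -0.1230 / 0.9870 = -0.125

-0.125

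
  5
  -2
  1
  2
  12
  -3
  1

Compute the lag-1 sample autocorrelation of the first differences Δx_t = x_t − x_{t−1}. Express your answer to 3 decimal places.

-0.551

First differences Δx: -7, 3, 1, 10, -15, 4
Mean of differences = -0.6667
Numerator Σ(Δx_t−Δx̄)(Δx_{t+1}−Δx̄) = -219.1111
Denominator Σ(Δx_t−Δx̄)² = 397.3333
r_1(Δx) = -219.1111 / 397.3333 = -0.551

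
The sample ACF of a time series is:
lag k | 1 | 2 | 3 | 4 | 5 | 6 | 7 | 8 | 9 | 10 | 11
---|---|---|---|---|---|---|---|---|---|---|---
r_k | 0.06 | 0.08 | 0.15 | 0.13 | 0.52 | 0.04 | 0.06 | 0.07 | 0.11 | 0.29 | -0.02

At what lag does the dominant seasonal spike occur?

5

The largest autocorrelation is r_5 = 0.52, with a weaker echo at lag 10 (0.29); the remaining lags stay at or below 0.15.
The dominant spike at lag 5 indicates a seasonal period of 5.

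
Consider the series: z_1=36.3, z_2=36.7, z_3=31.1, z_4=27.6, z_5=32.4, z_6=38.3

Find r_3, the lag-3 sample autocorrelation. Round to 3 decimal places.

Mean z̄ = (36.3 + 36.7 + 31.1 + 27.6 + 32.4 + 38.3)/6 = 33.7333
Deviations from mean: 2.5667, 2.9667, -2.6333, -6.1333, -1.3333, 4.5667
Numerator Σ_{t=1}^{3}(z_t−z̄)(z_{t+3}−z̄) = -31.7233
Denominator Σ(z_t−z̄)² = 82.5733
r_3 = -31.7233 / 82.5733 = -0.384

-0.384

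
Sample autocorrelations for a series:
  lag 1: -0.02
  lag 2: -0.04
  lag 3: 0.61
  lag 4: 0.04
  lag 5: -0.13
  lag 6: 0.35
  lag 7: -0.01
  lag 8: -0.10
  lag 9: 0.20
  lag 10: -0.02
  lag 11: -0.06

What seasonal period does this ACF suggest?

The largest autocorrelation is r_3 = 0.61, with weaker echoes at lags 6 (0.35) and 9 (0.20); the remaining lags stay at or below 0.04.
The dominant spike at lag 3 indicates a seasonal period of 3.

3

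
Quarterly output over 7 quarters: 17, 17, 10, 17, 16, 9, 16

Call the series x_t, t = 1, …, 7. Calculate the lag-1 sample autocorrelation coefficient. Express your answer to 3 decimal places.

Mean x̄ = (17 + 17 + 10 + 17 + 16 + 9 + 16)/7 = 14.5714
Σ(x_t−x̄)(x_{t+1}−x̄) = (5.8980) + (-11.1020) + (-11.1020) + (3.4694) + (-7.9592) + (-7.9592) = -28.7551
Denominator Σ(x_t−x̄)² = 73.7143
r_1 = -28.7551 / 73.7143 = -0.390

-0.390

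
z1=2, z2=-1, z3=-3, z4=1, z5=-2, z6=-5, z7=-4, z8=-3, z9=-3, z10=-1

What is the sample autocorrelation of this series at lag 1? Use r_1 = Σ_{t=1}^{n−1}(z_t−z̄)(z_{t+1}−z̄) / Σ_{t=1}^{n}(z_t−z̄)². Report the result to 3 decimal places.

0.196

Mean z̄ = (2 − 1 − 3 + 1 − 2 − 5 − 4 − 3 − 3 − 1)/10 = -1.9000
Numerator Σ_{t=1}^{9}(z_t−z̄)(z_{t+1}−z̄) = 8.3900
Denominator Σ(z_t−z̄)² = 42.9000
r_1 = 8.3900 / 42.9000 = 0.196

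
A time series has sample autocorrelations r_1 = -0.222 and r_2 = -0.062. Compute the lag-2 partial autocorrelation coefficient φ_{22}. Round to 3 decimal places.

-0.117

φ_{22} = (r_2 − r_1²) / (1 − r_1²)
r_1² = (-0.222)² = 0.049284
Numerator = -0.062 − 0.0493 = -0.1113; denominator = 1 − 0.0493 = 0.9507
φ_{22} = -0.1113 / 0.9507 = -0.117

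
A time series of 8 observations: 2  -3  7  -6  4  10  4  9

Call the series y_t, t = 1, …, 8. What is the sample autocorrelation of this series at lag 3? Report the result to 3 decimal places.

0.139

Mean ȳ = (2 − 3 + 7 − 6 + 4 + 10 + 4 + 9)/8 = 3.3750
Deviations from mean: -1.3750, -6.3750, 3.6250, -9.3750, 0.6250, 6.6250, 0.6250, 5.6250
Σ(y_t−ȳ)(y_{t+3}−ȳ) = (12.8906) + (-3.9844) + (24.0156) + (-5.8594) + (3.5156) = 30.5781
Denominator Σ(y_t−ȳ)² = 219.8750
r_3 = 30.5781 / 219.8750 = 0.139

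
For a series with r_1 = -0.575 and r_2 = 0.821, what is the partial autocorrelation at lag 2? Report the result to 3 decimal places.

0.733

φ_{22} = (r_2 − r_1²) / (1 − r_1²)
r_1² = (-0.575)² = 0.330625
Numerator = 0.821 − 0.3306 = 0.4904; denominator = 1 − 0.3306 = 0.6694
φ_{22} = 0.4904 / 0.6694 = 0.733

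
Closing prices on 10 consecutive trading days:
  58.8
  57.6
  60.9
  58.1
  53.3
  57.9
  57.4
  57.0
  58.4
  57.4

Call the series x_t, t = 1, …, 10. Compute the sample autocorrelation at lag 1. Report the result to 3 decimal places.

Mean x̄ = (58.8 + 57.6 + 60.9 + 58.1 + 53.3 + 57.9 + 57.4 + 57.0 + 58.4 + 57.4)/10 = 57.6800
Numerator Σ_{t=1}^{9}(x_t−x̄)(x_{t+1}−x̄) = -2.3604
Denominator Σ(x_t−x̄)² = 32.1760
r_1 = -2.3604 / 32.1760 = -0.073

-0.073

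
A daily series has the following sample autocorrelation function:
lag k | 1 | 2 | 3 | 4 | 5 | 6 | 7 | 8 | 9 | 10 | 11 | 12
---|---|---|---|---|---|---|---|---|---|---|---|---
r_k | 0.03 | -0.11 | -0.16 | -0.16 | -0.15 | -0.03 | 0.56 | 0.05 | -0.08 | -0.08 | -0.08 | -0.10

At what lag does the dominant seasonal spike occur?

The largest autocorrelation is r_7 = 0.56; the remaining lags stay at or below 0.05.
The dominant spike at lag 7 indicates a seasonal period of 7.

7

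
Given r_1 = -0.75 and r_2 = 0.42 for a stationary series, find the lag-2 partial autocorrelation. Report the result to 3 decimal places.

-0.326

φ_{22} = (r_2 − r_1²) / (1 − r_1²)
r_1² = (-0.75)² = 0.5625
Numerator = 0.42 − 0.5625 = -0.1425; denominator = 1 − 0.5625 = 0.4375
φ_{22} = -0.1425 / 0.4375 = -0.326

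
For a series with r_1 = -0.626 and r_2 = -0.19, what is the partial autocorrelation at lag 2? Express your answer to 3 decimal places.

-0.957

φ_{22} = (r_2 − r_1²) / (1 − r_1²)
r_1² = (-0.626)² = 0.391876
Numerator = -0.19 − 0.3919 = -0.5819; denominator = 1 − 0.3919 = 0.6081
φ_{22} = -0.5819 / 0.6081 = -0.957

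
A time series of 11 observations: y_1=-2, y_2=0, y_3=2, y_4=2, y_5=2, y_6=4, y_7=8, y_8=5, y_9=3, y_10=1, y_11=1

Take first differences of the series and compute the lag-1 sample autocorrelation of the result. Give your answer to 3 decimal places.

First differences Δy: 2, 2, 0, 0, 2, 4, -3, -2, -2, 0
Mean of differences = 0.3000
Numerator Σ(Δy_t−Δȳ)(Δy_{t+1}−Δȳ) = 9.6100
Denominator Σ(Δy_t−Δȳ)² = 44.1000
r_1(Δy) = 9.6100 / 44.1000 = 0.218

0.218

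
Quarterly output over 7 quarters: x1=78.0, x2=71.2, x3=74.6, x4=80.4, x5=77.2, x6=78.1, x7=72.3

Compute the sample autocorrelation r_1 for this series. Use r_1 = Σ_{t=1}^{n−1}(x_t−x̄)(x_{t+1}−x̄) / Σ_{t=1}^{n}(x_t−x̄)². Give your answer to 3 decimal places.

Mean x̄ = (78.0 + 71.2 + 74.6 + 80.4 + 77.2 + 78.1 + 72.3)/7 = 75.9714
Numerator Σ_{t=1}^{6}(x_t−x̄)(x_{t+1}−x̄) = -8.9680
Denominator Σ(x_t−x̄)² = 67.8943
r_1 = -8.9680 / 67.8943 = -0.132

-0.132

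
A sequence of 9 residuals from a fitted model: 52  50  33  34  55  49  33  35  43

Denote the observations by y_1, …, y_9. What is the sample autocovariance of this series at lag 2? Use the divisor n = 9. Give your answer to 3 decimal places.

-55.432

Mean ȳ = (52 + 50 + 33 + 34 + 55 + 49 + 33 + 35 + 43)/9 = 42.6667
Σ_{t=1}^{7}(y_t−ȳ)(y_{t+2}−ȳ) = -498.8889
γ_2 = -498.8889 / 9 = -55.432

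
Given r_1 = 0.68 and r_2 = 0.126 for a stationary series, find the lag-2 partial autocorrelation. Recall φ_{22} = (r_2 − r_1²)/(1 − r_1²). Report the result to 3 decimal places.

-0.626

φ_{22} = (r_2 − r_1²) / (1 − r_1²)
r_1² = (0.68)² = 0.4624
Numerator = 0.126 − 0.4624 = -0.3364; denominator = 1 − 0.4624 = 0.5376
φ_{22} = -0.3364 / 0.5376 = -0.626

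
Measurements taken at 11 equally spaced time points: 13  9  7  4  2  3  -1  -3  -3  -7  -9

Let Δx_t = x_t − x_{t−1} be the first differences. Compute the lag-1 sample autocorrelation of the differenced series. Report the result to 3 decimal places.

-0.392

First differences Δx: -4, -2, -3, -2, 1, -4, -2, 0, -4, -2
Mean of differences = -2.2000
Numerator Σ(Δx_t−Δx̄)(Δx_{t+1}−Δx̄) = -10.0400
Denominator Σ(Δx_t−Δx̄)² = 25.6000
r_1(Δx) = -10.0400 / 25.6000 = -0.392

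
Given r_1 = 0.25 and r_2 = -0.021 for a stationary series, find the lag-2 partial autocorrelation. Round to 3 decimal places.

φ_{22} = (r_2 − r_1²) / (1 − r_1²)
r_1² = (0.25)² = 0.0625
Numerator = -0.021 − 0.0625 = -0.0835; denominator = 1 − 0.0625 = 0.9375
φ_{22} = -0.0835 / 0.9375 = -0.089

-0.089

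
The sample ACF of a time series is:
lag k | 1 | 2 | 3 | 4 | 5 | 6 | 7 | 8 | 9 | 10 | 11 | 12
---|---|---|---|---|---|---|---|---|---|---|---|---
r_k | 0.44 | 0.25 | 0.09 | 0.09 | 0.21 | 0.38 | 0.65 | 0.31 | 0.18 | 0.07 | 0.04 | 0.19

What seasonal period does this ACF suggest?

The largest autocorrelation is r_7 = 0.65; the remaining lags stay at or below 0.44. The elevated value at lag 1 (0.44), dropping to 0.25 at lag 2, reflects decaying short-term dependence rather than seasonality.
The dominant spike at lag 7 indicates a seasonal period of 7.

7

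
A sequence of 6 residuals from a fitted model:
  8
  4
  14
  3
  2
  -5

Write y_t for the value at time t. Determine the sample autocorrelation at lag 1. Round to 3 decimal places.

0.038

Mean ȳ = (8 + 4 + 14 + 3 + 2 − 5)/6 = 4.3333
Deviations from mean: 3.6667, -0.3333, 9.6667, -1.3333, -2.3333, -9.3333
Σ(y_t−ȳ)(y_{t+1}−ȳ) = (-1.2222) + (-3.2222) + (-12.8889) + (3.1111) + (21.7778) = 7.5556
Denominator Σ(y_t−ȳ)² = 201.3333
r_1 = 7.5556 / 201.3333 = 0.038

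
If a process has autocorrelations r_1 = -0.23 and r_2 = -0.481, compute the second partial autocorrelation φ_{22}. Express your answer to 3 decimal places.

-0.564

φ_{22} = (r_2 − r_1²) / (1 − r_1²)
r_1² = (-0.23)² = 0.0529
Numerator = -0.481 − 0.0529 = -0.5339; denominator = 1 − 0.0529 = 0.9471
φ_{22} = -0.5339 / 0.9471 = -0.564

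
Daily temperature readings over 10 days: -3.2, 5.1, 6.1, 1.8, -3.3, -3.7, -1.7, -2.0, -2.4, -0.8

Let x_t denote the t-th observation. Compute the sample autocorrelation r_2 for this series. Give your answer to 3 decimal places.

-0.176

Mean x̄ = (-3.2 + 5.1 + 6.1 + 1.8 − 3.3 − 3.7 − 1.7 − 2.0 − 2.4 − 0.8)/10 = -0.4100
Numerator Σ_{t=1}^{8}(x_t−x̄)(x_{t+2}−x̄) = -19.9242
Denominator Σ(x_t−x̄)² = 112.8890
r_2 = -19.9242 / 112.8890 = -0.176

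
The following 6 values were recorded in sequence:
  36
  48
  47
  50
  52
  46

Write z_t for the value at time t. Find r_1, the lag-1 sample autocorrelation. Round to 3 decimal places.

Mean z̄ = (36 + 48 + 47 + 50 + 52 + 46)/6 = 46.5000
Deviations from mean: -10.5000, 1.5000, 0.5000, 3.5000, 5.5000, -0.5000
Numerator Σ_{t=1}^{5}(z_t−z̄)(z_{t+1}−z̄) = 3.2500
Denominator Σ(z_t−z̄)² = 155.5000
r_1 = 3.2500 / 155.5000 = 0.021

0.021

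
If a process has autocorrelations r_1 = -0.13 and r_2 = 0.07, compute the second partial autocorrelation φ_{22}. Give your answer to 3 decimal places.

0.054

φ_{22} = (r_2 − r_1²) / (1 − r_1²)
r_1² = (-0.13)² = 0.0169
Numerator = 0.07 − 0.0169 = 0.0531; denominator = 1 − 0.0169 = 0.9831
φ_{22} = 0.0531 / 0.9831 = 0.054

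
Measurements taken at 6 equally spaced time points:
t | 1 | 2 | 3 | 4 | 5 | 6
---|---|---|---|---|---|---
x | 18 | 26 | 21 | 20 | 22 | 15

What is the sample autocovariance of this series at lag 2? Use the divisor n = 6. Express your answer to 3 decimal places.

-0.093

Mean x̄ = (18 + 26 + 21 + 20 + 22 + 15)/6 = 20.3333
Σ_{t=1}^{4}(x_t−x̄)(x_{t+2}−x̄) = -0.5556
γ_2 = -0.5556 / 6 = -0.093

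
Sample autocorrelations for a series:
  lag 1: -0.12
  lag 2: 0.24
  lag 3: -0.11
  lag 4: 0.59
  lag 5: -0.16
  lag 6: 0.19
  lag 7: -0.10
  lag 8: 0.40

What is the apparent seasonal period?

4

The largest autocorrelation is r_4 = 0.59, with a weaker echo at lag 8 (0.40); the remaining lags stay at or below 0.24.
The dominant spike at lag 4 indicates a seasonal period of 4.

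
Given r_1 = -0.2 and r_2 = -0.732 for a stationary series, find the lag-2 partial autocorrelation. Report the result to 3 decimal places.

-0.804

φ_{22} = (r_2 − r_1²) / (1 − r_1²)
r_1² = (-0.2)² = 0.04
Numerator = -0.732 − 0.0400 = -0.7720; denominator = 1 − 0.0400 = 0.9600
φ_{22} = -0.7720 / 0.9600 = -0.804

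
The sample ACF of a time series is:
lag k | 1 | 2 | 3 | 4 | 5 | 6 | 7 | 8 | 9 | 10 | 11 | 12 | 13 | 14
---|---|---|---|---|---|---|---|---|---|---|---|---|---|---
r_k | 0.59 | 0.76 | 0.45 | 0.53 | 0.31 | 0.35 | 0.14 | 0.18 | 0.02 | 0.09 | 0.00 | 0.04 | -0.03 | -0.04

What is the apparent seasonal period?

The largest autocorrelation is r_2 = 0.76; the remaining lags stay at or below 0.59.
The dominant spike at lag 2 indicates a seasonal period of 2.

2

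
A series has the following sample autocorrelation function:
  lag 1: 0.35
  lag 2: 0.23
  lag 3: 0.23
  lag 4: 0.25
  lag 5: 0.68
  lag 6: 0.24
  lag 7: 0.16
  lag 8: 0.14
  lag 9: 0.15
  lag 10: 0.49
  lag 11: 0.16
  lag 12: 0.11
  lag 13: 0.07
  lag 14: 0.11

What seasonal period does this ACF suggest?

5

The largest autocorrelation is r_5 = 0.68, with a weaker echo at lag 10 (0.49); the remaining lags stay at or below 0.35. The elevated value at lag 1 (0.35), dropping to 0.23 at lag 2, reflects decaying short-term dependence rather than seasonality.
The dominant spike at lag 5 indicates a seasonal period of 5.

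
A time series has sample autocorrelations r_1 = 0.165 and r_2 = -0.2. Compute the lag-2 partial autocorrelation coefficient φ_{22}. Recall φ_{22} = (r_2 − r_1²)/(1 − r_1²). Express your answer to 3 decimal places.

-0.234

φ_{22} = (r_2 − r_1²) / (1 − r_1²)
r_1² = (0.165)² = 0.027225
Numerator = -0.2 − 0.0272 = -0.2272; denominator = 1 − 0.0272 = 0.9728
φ_{22} = -0.2272 / 0.9728 = -0.234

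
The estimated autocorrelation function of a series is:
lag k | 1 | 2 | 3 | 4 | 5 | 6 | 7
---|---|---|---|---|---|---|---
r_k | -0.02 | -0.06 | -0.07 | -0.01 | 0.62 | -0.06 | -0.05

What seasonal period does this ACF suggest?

5

The largest autocorrelation is r_5 = 0.62; the remaining lags stay at or below -0.01.
The dominant spike at lag 5 indicates a seasonal period of 5.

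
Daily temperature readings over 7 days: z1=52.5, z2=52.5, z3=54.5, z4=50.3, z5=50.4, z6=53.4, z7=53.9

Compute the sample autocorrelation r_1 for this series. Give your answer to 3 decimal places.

-0.026

Mean z̄ = (52.5 + 52.5 + 54.5 + 50.3 + 50.4 + 53.4 + 53.9)/7 = 52.5000
Deviations from mean: 0.0000, 0.0000, 2.0000, -2.2000, -2.1000, 0.9000, 1.4000
Σ(z_t−z̄)(z_{t+1}−z̄) = (0.0000) + (0.0000) + (-4.4000) + (4.6200) + (-1.8900) + (1.2600) = -0.4100
Denominator Σ(z_t−z̄)² = 16.0200
r_1 = -0.4100 / 16.0200 = -0.026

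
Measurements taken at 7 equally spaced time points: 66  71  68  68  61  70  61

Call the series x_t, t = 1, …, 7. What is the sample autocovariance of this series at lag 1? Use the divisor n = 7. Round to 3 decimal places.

Mean x̄ = (66 + 71 + 68 + 68 + 61 + 70 + 61)/7 = 66.4286
Σ_{t=1}^{6}(x_t−x̄)(x_{t+1}−x̄) = -39.6122
γ_1 = -39.6122 / 7 = -5.659

-5.659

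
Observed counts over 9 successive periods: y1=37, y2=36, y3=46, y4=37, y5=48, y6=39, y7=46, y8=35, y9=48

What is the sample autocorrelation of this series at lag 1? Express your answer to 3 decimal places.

Mean ȳ = (37 + 36 + 46 + 37 + 48 + 39 + 46 + 35 + 48)/9 = 41.3333
Numerator Σ_{t=1}^{8}(y_t−ȳ)(y_{t+1}−ȳ) = -149.1111
Denominator Σ(y_t−ȳ)² = 244.0000
r_1 = -149.1111 / 244.0000 = -0.611

-0.611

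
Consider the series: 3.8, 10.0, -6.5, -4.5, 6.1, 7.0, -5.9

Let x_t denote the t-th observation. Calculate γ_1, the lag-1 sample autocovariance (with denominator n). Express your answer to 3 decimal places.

-6.161

Mean x̄ = (3.8 + 10.0 − 6.5 − 4.5 + 6.1 + 7.0 − 5.9)/7 = 1.4286
Σ_{t=1}^{6}(x_t−x̄)(x_{t+1}−x̄) = -43.1265
γ_1 = -43.1265 / 7 = -6.161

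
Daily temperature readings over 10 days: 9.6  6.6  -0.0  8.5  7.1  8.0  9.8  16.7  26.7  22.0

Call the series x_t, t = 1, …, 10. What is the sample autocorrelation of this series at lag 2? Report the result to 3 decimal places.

0.202

Mean x̄ = (9.6 + 6.6 − 0.0 + 8.5 + 7.1 + 8.0 + 9.8 + 16.7 + 26.7 + 22.0)/10 = 11.5000
Numerator Σ_{t=1}^{8}(x_t−x̄)(x_{t+2}−x̄) = 115.6900
Denominator Σ(x_t−x̄)² = 571.7000
r_2 = 115.6900 / 571.7000 = 0.202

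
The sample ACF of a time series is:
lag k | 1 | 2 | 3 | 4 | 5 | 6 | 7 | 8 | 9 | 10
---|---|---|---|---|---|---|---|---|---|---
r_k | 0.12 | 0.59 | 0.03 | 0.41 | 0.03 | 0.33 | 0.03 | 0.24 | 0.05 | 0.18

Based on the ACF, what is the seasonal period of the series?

The largest autocorrelation is r_2 = 0.59, with weaker echoes at lags 4 (0.41), 6 (0.33), 8 (0.24) and 10 (0.18); the remaining lags stay at or below 0.12.
The dominant spike at lag 2 indicates a seasonal period of 2.

2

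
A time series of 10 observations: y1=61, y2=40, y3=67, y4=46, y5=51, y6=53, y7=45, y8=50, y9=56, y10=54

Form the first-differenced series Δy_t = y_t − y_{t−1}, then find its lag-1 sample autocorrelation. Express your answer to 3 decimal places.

-0.712

First differences Δy: -21, 27, -21, 5, 2, -8, 5, 6, -2
Mean of differences = -0.7778
Numerator Σ(Δy_t−Δȳ)(Δy_{t+1}−Δȳ) = -1255.1605
Denominator Σ(Δy_t−Δȳ)² = 1763.5556
r_1(Δy) = -1255.1605 / 1763.5556 = -0.712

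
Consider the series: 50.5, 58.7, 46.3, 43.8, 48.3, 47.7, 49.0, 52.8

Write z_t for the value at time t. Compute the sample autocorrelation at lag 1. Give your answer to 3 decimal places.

Mean z̄ = (50.5 + 58.7 + 46.3 + 43.8 + 48.3 + 47.7 + 49.0 + 52.8)/8 = 49.6375
Numerator Σ_{t=1}^{7}(z_t−z̄)(z_{t+1}−z̄) = 6.6711
Denominator Σ(z_t−z̄)² = 144.0388
r_1 = 6.6711 / 144.0388 = 0.046

0.046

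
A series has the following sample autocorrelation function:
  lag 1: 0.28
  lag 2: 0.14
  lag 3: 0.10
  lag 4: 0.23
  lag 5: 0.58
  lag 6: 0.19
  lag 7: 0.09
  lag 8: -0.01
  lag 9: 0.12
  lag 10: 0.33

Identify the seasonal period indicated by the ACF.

The largest autocorrelation is r_5 = 0.58, with a weaker echo at lag 10 (0.33); the remaining lags stay at or below 0.28. The elevated value at lag 1 (0.28), dropping to 0.14 at lag 2, reflects decaying short-term dependence rather than seasonality.
The dominant spike at lag 5 indicates a seasonal period of 5.

5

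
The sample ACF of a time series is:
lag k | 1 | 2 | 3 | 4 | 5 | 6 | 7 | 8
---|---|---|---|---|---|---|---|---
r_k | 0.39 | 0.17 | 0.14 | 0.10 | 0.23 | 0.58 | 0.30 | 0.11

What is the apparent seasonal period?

The largest autocorrelation is r_6 = 0.58; the remaining lags stay at or below 0.39. The elevated value at lag 1 (0.39), dropping to 0.17 at lag 2, reflects decaying short-term dependence rather than seasonality.
The dominant spike at lag 6 indicates a seasonal period of 6.

6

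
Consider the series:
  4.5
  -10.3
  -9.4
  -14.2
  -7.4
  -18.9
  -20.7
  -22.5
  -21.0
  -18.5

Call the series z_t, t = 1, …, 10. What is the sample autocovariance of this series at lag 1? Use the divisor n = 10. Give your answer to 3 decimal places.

23.363

Mean z̄ = (4.5 − 10.3 − 9.4 − 14.2 − 7.4 − 18.9 − 20.7 − 22.5 − 21.0 − 18.5)/10 = -13.8400
Σ_{t=1}^{9}(z_t−z̄)(z_{t+1}−z̄) = 233.6284
γ_1 = 233.6284 / 10 = 23.363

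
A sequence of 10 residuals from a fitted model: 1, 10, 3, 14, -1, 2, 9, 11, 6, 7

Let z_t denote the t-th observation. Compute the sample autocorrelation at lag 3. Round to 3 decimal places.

-0.300

Mean z̄ = (1 + 10 + 3 + 14 − 1 + 2 + 9 + 11 + 6 + 7)/10 = 6.2000
Numerator Σ_{t=1}^{7}(z_t−z̄)(z_{t+3}−z̄) = -64.1200
Denominator Σ(z_t−z̄)² = 213.6000
r_3 = -64.1200 / 213.6000 = -0.300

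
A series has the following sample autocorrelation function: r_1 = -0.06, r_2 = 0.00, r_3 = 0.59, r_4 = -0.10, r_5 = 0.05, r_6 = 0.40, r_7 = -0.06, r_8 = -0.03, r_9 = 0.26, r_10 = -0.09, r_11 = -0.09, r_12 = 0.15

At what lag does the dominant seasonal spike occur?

3

The largest autocorrelation is r_3 = 0.59, with weaker echoes at lags 6 (0.40), 9 (0.26) and 12 (0.15); the remaining lags stay at or below 0.05.
The dominant spike at lag 3 indicates a seasonal period of 3.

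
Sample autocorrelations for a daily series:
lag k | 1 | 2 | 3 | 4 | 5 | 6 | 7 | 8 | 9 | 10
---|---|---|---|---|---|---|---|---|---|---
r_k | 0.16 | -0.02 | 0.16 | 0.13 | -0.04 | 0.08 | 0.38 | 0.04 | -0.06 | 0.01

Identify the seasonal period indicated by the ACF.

The largest autocorrelation is r_7 = 0.38; the remaining lags stay at or below 0.16.
The dominant spike at lag 7 indicates a seasonal period of 7.

7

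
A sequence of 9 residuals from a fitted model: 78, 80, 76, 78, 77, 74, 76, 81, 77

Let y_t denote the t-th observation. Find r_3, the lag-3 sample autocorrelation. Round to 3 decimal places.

Mean ȳ = (78 + 80 + 76 + 78 + 77 + 74 + 76 + 81 + 77)/9 = 77.4444
Σ(y_t−ȳ)(y_{t+3}−ȳ) = (0.3086) + (-1.1358) + (4.9753) + (-0.8025) + (-1.5802) + (1.5309) = 3.2963
Denominator Σ(y_t−ȳ)² = 36.2222
r_3 = 3.2963 / 36.2222 = 0.091

0.091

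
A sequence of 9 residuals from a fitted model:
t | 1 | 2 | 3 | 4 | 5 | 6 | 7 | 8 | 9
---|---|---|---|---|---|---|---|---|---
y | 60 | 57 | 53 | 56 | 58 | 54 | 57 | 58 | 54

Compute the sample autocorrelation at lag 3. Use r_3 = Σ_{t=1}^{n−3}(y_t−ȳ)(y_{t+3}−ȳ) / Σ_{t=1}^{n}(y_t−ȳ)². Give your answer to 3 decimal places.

Mean ȳ = (60 + 57 + 53 + 56 + 58 + 54 + 57 + 58 + 54)/9 = 56.3333
Numerator Σ_{t=1}^{6}(y_t−ȳ)(y_{t+3}−ȳ) = 15.6667
Denominator Σ(y_t−ȳ)² = 42.0000
r_3 = 15.6667 / 42.0000 = 0.373

0.373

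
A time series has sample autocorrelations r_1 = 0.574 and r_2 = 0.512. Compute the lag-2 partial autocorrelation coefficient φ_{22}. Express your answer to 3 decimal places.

0.272

φ_{22} = (r_2 − r_1²) / (1 − r_1²)
r_1² = (0.574)² = 0.329476
Numerator = 0.512 − 0.3295 = 0.1825; denominator = 1 − 0.3295 = 0.6705
φ_{22} = 0.1825 / 0.6705 = 0.272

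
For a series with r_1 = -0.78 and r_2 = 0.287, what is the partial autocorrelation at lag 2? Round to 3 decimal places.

-0.821

φ_{22} = (r_2 − r_1²) / (1 − r_1²)
r_1² = (-0.78)² = 0.6084
Numerator = 0.287 − 0.6084 = -0.3214; denominator = 1 − 0.6084 = 0.3916
φ_{22} = -0.3214 / 0.3916 = -0.821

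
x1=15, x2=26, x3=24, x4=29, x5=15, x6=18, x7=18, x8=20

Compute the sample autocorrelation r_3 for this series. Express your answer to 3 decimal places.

-0.557

Mean x̄ = (15 + 26 + 24 + 29 + 15 + 18 + 18 + 20)/8 = 20.6250
Deviations from mean: -5.6250, 5.3750, 3.3750, 8.3750, -5.6250, -2.6250, -2.6250, -0.6250
Numerator Σ_{t=1}^{5}(x_t−x̄)(x_{t+3}−x̄) = -104.6719
Denominator Σ(x_t−x̄)² = 187.8750
r_3 = -104.6719 / 187.8750 = -0.557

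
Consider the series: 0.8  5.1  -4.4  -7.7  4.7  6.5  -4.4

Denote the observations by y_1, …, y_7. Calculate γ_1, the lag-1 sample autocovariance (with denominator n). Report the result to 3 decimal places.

-2.727

Mean ȳ = (0.8 + 5.1 − 4.4 − 7.7 + 4.7 + 6.5 − 4.4)/7 = 0.0857
Deviations: 0.7143, 5.0143, -4.4857, -7.7857, 4.6143, 6.4143, -4.4857
Σ_{t=1}^{6}(y_t−ȳ)(y_{t+1}−ȳ) = -19.0873
γ_1 = -19.0873 / 7 = -2.727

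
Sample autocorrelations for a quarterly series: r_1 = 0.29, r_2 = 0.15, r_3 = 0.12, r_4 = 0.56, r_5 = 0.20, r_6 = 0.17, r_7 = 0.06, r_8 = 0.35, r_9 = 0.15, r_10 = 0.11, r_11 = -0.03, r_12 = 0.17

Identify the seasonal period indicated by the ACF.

4

The largest autocorrelation is r_4 = 0.56, with a weaker echo at lag 8 (0.35); the remaining lags stay at or below 0.29. The elevated value at lag 1 (0.29), dropping to 0.15 at lag 2, reflects decaying short-term dependence rather than seasonality.
The dominant spike at lag 4 indicates a seasonal period of 4.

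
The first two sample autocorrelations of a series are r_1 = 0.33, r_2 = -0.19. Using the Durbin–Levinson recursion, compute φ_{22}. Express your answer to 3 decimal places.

-0.335

φ_{22} = (r_2 − r_1²) / (1 − r_1²)
r_1² = (0.33)² = 0.1089
Numerator = -0.19 − 0.1089 = -0.2989; denominator = 1 − 0.1089 = 0.8911
φ_{22} = -0.2989 / 0.8911 = -0.335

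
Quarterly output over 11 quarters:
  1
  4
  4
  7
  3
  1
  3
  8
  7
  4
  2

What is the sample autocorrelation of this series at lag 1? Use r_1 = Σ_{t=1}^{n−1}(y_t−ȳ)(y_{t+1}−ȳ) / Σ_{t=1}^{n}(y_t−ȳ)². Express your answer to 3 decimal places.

Mean ȳ = (1 + 4 + 4 + 7 + 3 + 1 + 3 + 8 + 7 + 4 + 2)/11 = 4.0000
Numerator Σ_{t=1}^{10}(y_t−ȳ)(y_{t+1}−ȳ) = 11.0000
Denominator Σ(y_t−ȳ)² = 58.0000
r_1 = 11.0000 / 58.0000 = 0.190

0.190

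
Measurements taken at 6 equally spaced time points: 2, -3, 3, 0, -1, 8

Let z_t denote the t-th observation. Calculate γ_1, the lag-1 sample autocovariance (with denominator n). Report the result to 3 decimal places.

Mean z̄ = (2 − 3 + 3 + 0 − 1 + 8)/6 = 1.5000
Deviations: 0.5000, -4.5000, 1.5000, -1.5000, -2.5000, 6.5000
Σ_{t=1}^{5}(z_t−z̄)(z_{t+1}−z̄) = -23.7500
γ_1 = -23.7500 / 6 = -3.958

-3.958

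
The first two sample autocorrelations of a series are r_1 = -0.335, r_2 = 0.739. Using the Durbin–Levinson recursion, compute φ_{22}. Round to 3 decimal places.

0.706

φ_{22} = (r_2 − r_1²) / (1 − r_1²)
r_1² = (-0.335)² = 0.112225
Numerator = 0.739 − 0.1122 = 0.6268; denominator = 1 − 0.1122 = 0.8878
φ_{22} = 0.6268 / 0.8878 = 0.706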